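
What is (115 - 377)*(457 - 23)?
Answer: -113708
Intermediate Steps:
(115 - 377)*(457 - 23) = -262*434 = -113708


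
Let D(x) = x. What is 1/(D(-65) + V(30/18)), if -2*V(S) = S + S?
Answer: -3/200 ≈ -0.015000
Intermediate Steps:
V(S) = -S (V(S) = -(S + S)/2 = -S)
1/(D(-65) + V(30/18)) = 1/(-65 - 30/18) = 1/(-65 - 1*5/3) = 1/(-65 - 5/3) = 1/(-200/3) = -3/200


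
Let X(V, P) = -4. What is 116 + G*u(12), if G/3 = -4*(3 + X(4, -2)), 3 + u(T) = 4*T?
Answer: 656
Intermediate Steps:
u(T) = -3 + 4*T
G = 12 (G = 3*(-4*(3 - 4)) = 3*(-4*(-1)) = 3*4 = 12)
116 + G*u(12) = 116 + 12*(-3 + 4*12) = 116 + 12*(-3 + 48) = 116 + 12*45 = 116 + 540 = 656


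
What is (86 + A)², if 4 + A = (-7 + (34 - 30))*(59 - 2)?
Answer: 7921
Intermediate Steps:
A = -175 (A = -4 + (-7 + (34 - 30))*(59 - 2) = -4 + (-7 + 4)*57 = -4 - 3*57 = -4 - 171 = -175)
(86 + A)² = (86 - 175)² = (-89)² = 7921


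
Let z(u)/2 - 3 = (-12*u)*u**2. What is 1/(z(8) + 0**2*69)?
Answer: -1/12282 ≈ -8.1420e-5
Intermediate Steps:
z(u) = 6 - 24*u**3 (z(u) = 6 + 2*((-12*u)*u**2) = 6 + 2*(-12*u**3) = 6 - 24*u**3)
1/(z(8) + 0**2*69) = 1/((6 - 24*8**3) + 0**2*69) = 1/((6 - 24*512) + 0*69) = 1/((6 - 12288) + 0) = 1/(-12282 + 0) = 1/(-12282) = -1/12282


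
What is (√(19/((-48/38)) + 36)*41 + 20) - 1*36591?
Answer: -36571 + 41*√3018/12 ≈ -36383.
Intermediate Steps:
(√(19/((-48/38)) + 36)*41 + 20) - 1*36591 = (√(19/((-48*1/38)) + 36)*41 + 20) - 36591 = (√(19/(-24/19) + 36)*41 + 20) - 36591 = (√(19*(-19/24) + 36)*41 + 20) - 36591 = (√(-361/24 + 36)*41 + 20) - 36591 = (√(503/24)*41 + 20) - 36591 = ((√3018/12)*41 + 20) - 36591 = (41*√3018/12 + 20) - 36591 = (20 + 41*√3018/12) - 36591 = -36571 + 41*√3018/12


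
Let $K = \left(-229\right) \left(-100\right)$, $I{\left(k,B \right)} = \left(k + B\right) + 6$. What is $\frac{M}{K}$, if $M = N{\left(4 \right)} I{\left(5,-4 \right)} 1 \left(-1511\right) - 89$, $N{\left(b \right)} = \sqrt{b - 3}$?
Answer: $- \frac{5333}{11450} \approx -0.46576$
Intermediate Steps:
$N{\left(b \right)} = \sqrt{-3 + b}$
$I{\left(k,B \right)} = 6 + B + k$ ($I{\left(k,B \right)} = \left(B + k\right) + 6 = 6 + B + k$)
$K = 22900$
$M = -10666$ ($M = \sqrt{-3 + 4} \left(6 - 4 + 5\right) 1 \left(-1511\right) - 89 = \sqrt{1} \cdot 7 \cdot 1 \left(-1511\right) - 89 = 1 \cdot 7 \cdot 1 \left(-1511\right) - 89 = 7 \cdot 1 \left(-1511\right) - 89 = 7 \left(-1511\right) - 89 = -10577 - 89 = -10666$)
$\frac{M}{K} = - \frac{10666}{22900} = \left(-10666\right) \frac{1}{22900} = - \frac{5333}{11450}$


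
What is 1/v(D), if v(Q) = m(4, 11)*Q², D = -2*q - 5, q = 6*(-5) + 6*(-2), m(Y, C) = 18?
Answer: 1/112338 ≈ 8.9017e-6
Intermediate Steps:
q = -42 (q = -30 - 12 = -42)
D = 79 (D = -2*(-42) - 5 = 84 - 5 = 79)
v(Q) = 18*Q²
1/v(D) = 1/(18*79²) = 1/(18*6241) = 1/112338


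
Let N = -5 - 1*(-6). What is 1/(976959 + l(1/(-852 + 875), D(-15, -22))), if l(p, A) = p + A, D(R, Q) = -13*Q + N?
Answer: 23/22476659 ≈ 1.0233e-6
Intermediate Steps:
N = 1 (N = -5 + 6 = 1)
D(R, Q) = 1 - 13*Q (D(R, Q) = -13*Q + 1 = 1 - 13*Q)
l(p, A) = A + p
1/(976959 + l(1/(-852 + 875), D(-15, -22))) = 1/(976959 + ((1 - 13*(-22)) + 1/(-852 + 875))) = 1/(976959 + ((1 + 286) + 1/23)) = 1/(976959 + (287 + 1/23)) = 1/(976959 + 6602/23) = 1/(22476659/23) = 23/22476659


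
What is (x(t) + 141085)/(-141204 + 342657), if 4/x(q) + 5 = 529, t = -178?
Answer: 6160712/8796781 ≈ 0.70034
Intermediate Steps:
x(q) = 1/131 (x(q) = 4/(-5 + 529) = 4/524 = 4*(1/524) = 1/131)
(x(t) + 141085)/(-141204 + 342657) = (1/131 + 141085)/(-141204 + 342657) = (18482136/131)/201453 = (18482136/131)*(1/201453) = 6160712/8796781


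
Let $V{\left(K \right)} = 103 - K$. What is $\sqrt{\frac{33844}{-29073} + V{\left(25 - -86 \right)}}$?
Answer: $\frac{2 i \sqrt{1936465311}}{29073} \approx 3.0272 i$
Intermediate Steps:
$\sqrt{\frac{33844}{-29073} + V{\left(25 - -86 \right)}} = \sqrt{\frac{33844}{-29073} + \left(103 - \left(25 - -86\right)\right)} = \sqrt{33844 \left(- \frac{1}{29073}\right) + \left(103 - \left(25 + 86\right)\right)} = \sqrt{- \frac{33844}{29073} + \left(103 - 111\right)} = \sqrt{- \frac{33844}{29073} - 8} = \sqrt{- \frac{266428}{29073}} = \frac{2 i \sqrt{1936465311}}{29073}$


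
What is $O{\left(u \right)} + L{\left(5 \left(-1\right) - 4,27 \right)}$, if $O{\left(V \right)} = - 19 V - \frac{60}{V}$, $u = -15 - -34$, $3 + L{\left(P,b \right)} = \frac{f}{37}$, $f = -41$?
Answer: $- \frac{258891}{703} \approx -368.27$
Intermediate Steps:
$L{\left(P,b \right)} = - \frac{152}{37}$ ($L{\left(P,b \right)} = -3 - \frac{41}{37} = - \frac{152}{37}$)
$u = 19$ ($u = -15 + 34 = 19$)
$O{\left(V \right)} = - \frac{60}{V} - 19 V$
$O{\left(u \right)} + L{\left(5 \left(-1\right) - 4,27 \right)} = \left(- \frac{60}{19} - 361\right) - \frac{152}{37} = - \frac{6919}{19} - \frac{152}{37} = - \frac{258891}{703}$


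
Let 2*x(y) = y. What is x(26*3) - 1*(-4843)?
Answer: 4882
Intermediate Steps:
x(y) = y/2
x(26*3) - 1*(-4843) = (26*3)/2 - 1*(-4843) = (½)*78 + 4843 = 39 + 4843 = 4882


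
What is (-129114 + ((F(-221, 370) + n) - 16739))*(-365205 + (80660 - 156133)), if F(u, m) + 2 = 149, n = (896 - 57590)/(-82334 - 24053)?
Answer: 6831023503903984/106387 ≈ 6.4209e+10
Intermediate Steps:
n = 56694/106387 (n = -56694/(-106387) = -56694*(-1/106387) = 56694/106387 ≈ 0.53290)
F(u, m) = 147 (F(u, m) = -2 + 149 = 147)
(-129114 + ((F(-221, 370) + n) - 16739))*(-365205 + (80660 - 156133)) = (-129114 + ((147 + 56694/106387) - 16739))*(-365205 + (80660 - 156133)) = (-129114 + (15695583/106387 - 16739))*(-365205 - 75473) = (-129114 - 1765116410/106387)*(-440678) = -15501167528/106387*(-440678) = 6831023503903984/106387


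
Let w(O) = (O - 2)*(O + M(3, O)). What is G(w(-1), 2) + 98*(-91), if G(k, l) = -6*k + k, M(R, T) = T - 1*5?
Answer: -9023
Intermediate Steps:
M(R, T) = -5 + T (M(R, T) = T - 5 = -5 + T)
w(O) = (-5 + 2*O)*(-2 + O) (w(O) = (O - 2)*(O + (-5 + O)) = (-2 + O)*(-5 + 2*O) = (-5 + 2*O)*(-2 + O))
G(k, l) = -5*k
G(w(-1), 2) + 98*(-91) = -5*(10 - 9*(-1) + 2*(-1)²) + 98*(-91) = -5*(10 + 9 + 2*1) - 8918 = -5*(10 + 9 + 2) - 8918 = -5*21 - 8918 = -105 - 8918 = -9023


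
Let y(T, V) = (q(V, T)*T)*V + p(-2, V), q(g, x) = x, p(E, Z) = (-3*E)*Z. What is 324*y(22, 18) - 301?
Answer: 2857379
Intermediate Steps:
p(E, Z) = -3*E*Z
y(T, V) = 6*V + V*T² (y(T, V) = (T*T)*V - 3*(-2)*V = T²*V + 6*V = V*T² + 6*V = 6*V + V*T²)
324*y(22, 18) - 301 = 324*(18*(6 + 22²)) - 301 = 324*(18*(6 + 484)) - 301 = 324*(18*490) - 301 = 324*8820 - 301 = 2857680 - 301 = 2857379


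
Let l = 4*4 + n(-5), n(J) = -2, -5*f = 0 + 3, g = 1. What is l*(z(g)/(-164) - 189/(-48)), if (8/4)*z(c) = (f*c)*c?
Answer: 90447/1640 ≈ 55.151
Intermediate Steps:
f = -⅗ (f = -(0 + 3)/5 = -⅕*3 = -⅗ ≈ -0.60000)
l = 14 (l = 4*4 - 2 = 16 - 2 = 14)
z(c) = -3*c²/10 (z(c) = ((-3*c/5)*c)/2 = (-3*c²/5)/2 = -3*c²/10)
l*(z(g)/(-164) - 189/(-48)) = 14*(-3/10*1²/(-164) - 189/(-48)) = 14*(-3/10*1*(-1/164) - 189*(-1/48)) = 14*(-3/10*(-1/164) + 63/16) = 14*(3/1640 + 63/16) = 14*(12921/3280) = 90447/1640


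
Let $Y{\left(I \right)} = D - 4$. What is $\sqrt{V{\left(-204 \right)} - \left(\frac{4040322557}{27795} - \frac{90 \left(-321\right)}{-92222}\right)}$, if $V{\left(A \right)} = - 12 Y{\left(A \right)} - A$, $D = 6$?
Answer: $\frac{2 i \sqrt{59620107250003192845810}}{1281655245} \approx 381.03 i$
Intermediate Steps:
$Y{\left(I \right)} = 2$ ($Y{\left(I \right)} = 6 - 4 = 2$)
$V{\left(A \right)} = -24 - A$ ($V{\left(A \right)} = \left(-12\right) 2 - A = -24 - A$)
$\sqrt{V{\left(-204 \right)} - \left(\frac{4040322557}{27795} - \frac{90 \left(-321\right)}{-92222}\right)} = \sqrt{\left(-24 - -204\right) - \left(\frac{4040322557}{27795} - \frac{90 \left(-321\right)}{-92222}\right)} = \sqrt{\left(-24 + 204\right) + \left(\left(\left(-28890\right) \left(- \frac{1}{92222}\right) + 27124 \left(- \frac{1}{55590}\right)\right) - 145361\right)} = \sqrt{180 + \left(\left(\frac{14445}{46111} - \frac{13562}{27795}\right) - 145361\right)} = \sqrt{180 - \frac{186302911927052}{1281655245}} = \sqrt{- \frac{186072213982952}{1281655245}} = \frac{2 i \sqrt{59620107250003192845810}}{1281655245}$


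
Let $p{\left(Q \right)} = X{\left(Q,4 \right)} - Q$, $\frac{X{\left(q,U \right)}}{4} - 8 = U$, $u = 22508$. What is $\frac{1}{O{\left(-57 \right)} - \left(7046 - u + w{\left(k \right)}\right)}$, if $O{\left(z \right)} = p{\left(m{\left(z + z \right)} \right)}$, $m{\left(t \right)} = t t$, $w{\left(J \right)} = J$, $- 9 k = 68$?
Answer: $\frac{9}{22694} \approx 0.00039658$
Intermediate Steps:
$k = - \frac{68}{9}$ ($k = \left(- \frac{1}{9}\right) 68 = - \frac{68}{9} \approx -7.5556$)
$X{\left(q,U \right)} = 32 + 4 U$
$m{\left(t \right)} = t^{2}$
$p{\left(Q \right)} = 48 - Q$ ($p{\left(Q \right)} = \left(32 + 4 \cdot 4\right) - Q = \left(32 + 16\right) - Q = 48 - Q$)
$O{\left(z \right)} = 48 - 4 z^{2}$ ($O{\left(z \right)} = 48 - \left(z + z\right)^{2} = 48 - \left(2 z\right)^{2} = 48 - 4 z^{2}$)
$\frac{1}{O{\left(-57 \right)} - \left(7046 - u + w{\left(k \right)}\right)} = \frac{1}{\left(48 - 4 \left(-57\right)^{2}\right) + \left(\left(22508 - 7046\right) - - \frac{68}{9}\right)} = \frac{1}{\left(48 - 12996\right) + \left(\left(22508 - 7046\right) + \frac{68}{9}\right)} = \frac{1}{\left(48 - 12996\right) + \left(15462 + \frac{68}{9}\right)} = \frac{1}{-12948 + \frac{139226}{9}} = \frac{1}{\frac{22694}{9}} = \frac{9}{22694}$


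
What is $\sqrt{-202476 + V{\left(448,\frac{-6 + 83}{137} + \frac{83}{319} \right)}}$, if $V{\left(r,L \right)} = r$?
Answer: $2 i \sqrt{50507} \approx 449.48 i$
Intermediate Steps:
$\sqrt{-202476 + V{\left(448,\frac{-6 + 83}{137} + \frac{83}{319} \right)}} = \sqrt{-202476 + 448} = \sqrt{-202028} = 2 i \sqrt{50507}$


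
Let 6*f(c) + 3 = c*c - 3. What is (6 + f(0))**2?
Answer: 25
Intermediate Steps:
f(c) = -1 + c**2/6 (f(c) = -1/2 + (c*c - 3)/6 = -1/2 + (c**2 - 3)/6 = -1/2 + (-3 + c**2)/6 = -1/2 + (-1/2 + c**2/6) = -1 + c**2/6)
(6 + f(0))**2 = (6 + (-1 + (1/6)*0**2))**2 = (6 + (-1 + (1/6)*0))**2 = (6 + (-1 + 0))**2 = (6 - 1)**2 = 5**2 = 25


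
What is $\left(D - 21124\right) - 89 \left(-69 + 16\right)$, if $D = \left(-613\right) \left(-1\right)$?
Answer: $-15794$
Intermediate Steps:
$D = 613$
$\left(D - 21124\right) - 89 \left(-69 + 16\right) = \left(613 - 21124\right) - 89 \left(-69 + 16\right) = \left(613 - 21124\right) - -4717 = -20511 + 4717 = -15794$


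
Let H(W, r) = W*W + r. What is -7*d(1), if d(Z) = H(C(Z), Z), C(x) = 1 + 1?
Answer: -35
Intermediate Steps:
C(x) = 2
H(W, r) = r + W² (H(W, r) = W² + r = r + W²)
d(Z) = 4 + Z (d(Z) = Z + 2² = Z + 4 = 4 + Z)
-7*d(1) = -7*(4 + 1) = -7*5 = -35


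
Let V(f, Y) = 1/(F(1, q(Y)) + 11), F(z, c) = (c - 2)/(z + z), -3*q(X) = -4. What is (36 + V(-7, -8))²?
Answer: 1334025/1024 ≈ 1302.8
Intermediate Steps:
q(X) = 4/3 (q(X) = -⅓*(-4) = 4/3)
F(z, c) = (-2 + c)/(2*z) (F(z, c) = (-2 + c)/((2*z)) = (-2 + c)*(1/(2*z)) = (-2 + c)/(2*z))
V(f, Y) = 3/32 (V(f, Y) = 1/((½)*(-2 + 4/3)/1 + 11) = 1/((½)*1*(-⅔) + 11) = 1/(-⅓ + 11) = 1/(32/3) = 3/32)
(36 + V(-7, -8))² = (36 + 3/32)² = (1155/32)² = 1334025/1024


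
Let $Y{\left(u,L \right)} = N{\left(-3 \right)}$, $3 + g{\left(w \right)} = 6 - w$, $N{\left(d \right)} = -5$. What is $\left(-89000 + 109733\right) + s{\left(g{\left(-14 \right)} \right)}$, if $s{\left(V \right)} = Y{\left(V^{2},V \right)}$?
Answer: $20728$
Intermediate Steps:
$g{\left(w \right)} = 3 - w$ ($g{\left(w \right)} = -3 - \left(-6 + w\right) = 3 - w$)
$Y{\left(u,L \right)} = -5$
$s{\left(V \right)} = -5$
$\left(-89000 + 109733\right) + s{\left(g{\left(-14 \right)} \right)} = \left(-89000 + 109733\right) - 5 = 20733 - 5 = 20728$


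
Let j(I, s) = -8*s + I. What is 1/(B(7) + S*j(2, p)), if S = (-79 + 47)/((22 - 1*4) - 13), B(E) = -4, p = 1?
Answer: 5/172 ≈ 0.029070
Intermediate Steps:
j(I, s) = I - 8*s
S = -32/5 (S = -32/((22 - 4) - 13) = -32/(18 - 13) = -32/5 ≈ -6.4000)
1/(B(7) + S*j(2, p)) = 1/(-4 - 32*(2 - 8*1)/5) = 1/(-4 - 32*(2 - 8)/5) = 1/(-4 - 32/5*(-6)) = 1/(-4 + 192/5) = 1/(172/5) = 5/172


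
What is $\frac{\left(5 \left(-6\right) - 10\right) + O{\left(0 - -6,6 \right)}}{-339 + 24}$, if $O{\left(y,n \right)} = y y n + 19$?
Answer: $- \frac{13}{21} \approx -0.61905$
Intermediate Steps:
$O{\left(y,n \right)} = 19 + n y^{2}$ ($O{\left(y,n \right)} = y^{2} n + 19 = n y^{2} + 19 = 19 + n y^{2}$)
$\frac{\left(5 \left(-6\right) - 10\right) + O{\left(0 - -6,6 \right)}}{-339 + 24} = \frac{\left(5 \left(-6\right) - 10\right) + \left(19 + 6 \left(0 - -6\right)^{2}\right)}{-339 + 24} = \frac{\left(-30 - 10\right) + \left(19 + 6 \left(0 + 6\right)^{2}\right)}{-315} = \left(-40 + \left(19 + 6 \cdot 6^{2}\right)\right) \left(- \frac{1}{315}\right) = \left(-40 + \left(19 + 6 \cdot 36\right)\right) \left(- \frac{1}{315}\right) = \left(-40 + \left(19 + 216\right)\right) \left(- \frac{1}{315}\right) = \left(-40 + 235\right) \left(- \frac{1}{315}\right) = 195 \left(- \frac{1}{315}\right) = - \frac{13}{21}$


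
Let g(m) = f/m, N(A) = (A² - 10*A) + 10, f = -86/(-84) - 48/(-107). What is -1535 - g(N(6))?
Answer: -96569443/62916 ≈ -1534.9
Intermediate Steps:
f = 6617/4494 (f = -86*(-1/84) - 48*(-1/107) = 43/42 + 48/107 = 6617/4494 ≈ 1.4724)
N(A) = 10 + A² - 10*A
g(m) = 6617/(4494*m)
-1535 - g(N(6)) = -1535 - 6617/(4494*(10 + 6² - 10*6)) = -1535 - 6617/(4494*(10 + 36 - 60)) = -1535 - 6617/(4494*(-14)) = -1535 - 6617*(-1)/(4494*14) = -1535 - 1*(-6617/62916) = -1535 + 6617/62916 = -96569443/62916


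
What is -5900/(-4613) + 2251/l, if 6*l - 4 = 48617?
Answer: 116389026/74762891 ≈ 1.5568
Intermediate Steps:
l = 16207/2 (l = ⅔ + (⅙)*48617 = ⅔ + 48617/6 = 16207/2 ≈ 8103.5)
-5900/(-4613) + 2251/l = -5900/(-4613) + 2251/(16207/2) = -5900*(-1/4613) + 2251*(2/16207) = 5900/4613 + 4502/16207 = 116389026/74762891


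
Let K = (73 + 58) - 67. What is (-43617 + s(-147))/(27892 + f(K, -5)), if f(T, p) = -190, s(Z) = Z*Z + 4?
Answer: -11002/13851 ≈ -0.79431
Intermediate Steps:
s(Z) = 4 + Z² (s(Z) = Z² + 4 = 4 + Z²)
K = 64 (K = 131 - 67 = 64)
(-43617 + s(-147))/(27892 + f(K, -5)) = (-43617 + (4 + (-147)²))/(27892 - 190) = (-43617 + (4 + 21609))/27702 = (-43617 + 21613)*(1/27702) = -22004*1/27702 = -11002/13851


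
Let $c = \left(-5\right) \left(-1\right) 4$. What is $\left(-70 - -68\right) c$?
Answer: $-40$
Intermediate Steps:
$c = 20$ ($c = 5 \cdot 4 = 20$)
$\left(-70 - -68\right) c = \left(-70 - -68\right) 20 = \left(-70 + 68\right) 20 = \left(-2\right) 20 = -40$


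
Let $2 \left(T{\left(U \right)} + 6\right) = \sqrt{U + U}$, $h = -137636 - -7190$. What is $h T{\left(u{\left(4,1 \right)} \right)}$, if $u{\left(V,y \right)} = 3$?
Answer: $782676 - 65223 \sqrt{6} \approx 6.2291 \cdot 10^{5}$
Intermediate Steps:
$h = -130446$ ($h = -137636 + 7190 = -130446$)
$T{\left(U \right)} = -6 + \frac{\sqrt{2} \sqrt{U}}{2}$ ($T{\left(U \right)} = -6 + \frac{\sqrt{U + U}}{2} = -6 + \frac{\sqrt{2 U}}{2} = -6 + \frac{\sqrt{2} \sqrt{U}}{2}$)
$h T{\left(u{\left(4,1 \right)} \right)} = - 130446 \left(-6 + \frac{\sqrt{2} \sqrt{3}}{2}\right) = - 130446 \left(-6 + \frac{\sqrt{6}}{2}\right) = 782676 - 65223 \sqrt{6}$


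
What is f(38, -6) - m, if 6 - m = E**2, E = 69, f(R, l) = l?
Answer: 4749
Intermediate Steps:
m = -4755 (m = 6 - 1*69**2 = 6 - 1*4761 = 6 - 4761 = -4755)
f(38, -6) - m = -6 - 1*(-4755) = -6 + 4755 = 4749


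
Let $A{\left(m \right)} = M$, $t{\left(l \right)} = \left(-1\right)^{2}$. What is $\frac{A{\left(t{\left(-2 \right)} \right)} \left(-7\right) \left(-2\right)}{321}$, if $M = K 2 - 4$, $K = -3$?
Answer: $- \frac{140}{321} \approx -0.43614$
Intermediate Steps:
$t{\left(l \right)} = 1$
$M = -10$ ($M = \left(-3\right) 2 - 4 = -6 - 4 = -10$)
$A{\left(m \right)} = -10$
$\frac{A{\left(t{\left(-2 \right)} \right)} \left(-7\right) \left(-2\right)}{321} = \frac{\left(-10\right) \left(-7\right) \left(-2\right)}{321} = 70 \left(-2\right) \frac{1}{321} = \left(-140\right) \frac{1}{321} = - \frac{140}{321}$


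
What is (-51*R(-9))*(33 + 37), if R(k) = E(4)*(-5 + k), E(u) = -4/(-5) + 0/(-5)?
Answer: 39984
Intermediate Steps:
E(u) = 4/5 (E(u) = -4*(-1/5) + 0*(-1/5) = 4/5 + 0 = 4/5)
R(k) = -4 + 4*k/5 (R(k) = 4*(-5 + k)/5 = -4 + 4*k/5)
(-51*R(-9))*(33 + 37) = (-51*(-4 + (4/5)*(-9)))*(33 + 37) = -51*(-4 - 36/5)*70 = -51*(-56/5)*70 = (2856/5)*70 = 39984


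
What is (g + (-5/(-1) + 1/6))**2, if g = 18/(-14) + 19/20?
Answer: 4116841/176400 ≈ 23.338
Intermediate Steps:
g = -47/140 (g = 18*(-1/14) + 19*(1/20) = -9/7 + 19/20 = -47/140 ≈ -0.33571)
(g + (-5/(-1) + 1/6))**2 = (-47/140 + (-5/(-1) + 1/6))**2 = (-47/140 + (-5*(-1) + 1/6))**2 = (-47/140 + (5 + 1/6))**2 = (-47/140 + 31/6)**2 = (2029/420)**2 = 4116841/176400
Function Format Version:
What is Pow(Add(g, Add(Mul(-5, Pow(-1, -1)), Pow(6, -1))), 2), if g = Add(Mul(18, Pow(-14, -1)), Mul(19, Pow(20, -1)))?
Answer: Rational(4116841, 176400) ≈ 23.338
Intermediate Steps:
g = Rational(-47, 140) (g = Add(Mul(18, Rational(-1, 14)), Mul(19, Rational(1, 20))) = Add(Rational(-9, 7), Rational(19, 20)) = Rational(-47, 140) ≈ -0.33571)
Pow(Add(g, Add(Mul(-5, Pow(-1, -1)), Pow(6, -1))), 2) = Pow(Add(Rational(-47, 140), Add(Mul(-5, Pow(-1, -1)), Pow(6, -1))), 2) = Pow(Add(Rational(-47, 140), Add(Mul(-5, -1), Rational(1, 6))), 2) = Pow(Add(Rational(-47, 140), Add(5, Rational(1, 6))), 2) = Pow(Add(Rational(-47, 140), Rational(31, 6)), 2) = Pow(Rational(2029, 420), 2) = Rational(4116841, 176400)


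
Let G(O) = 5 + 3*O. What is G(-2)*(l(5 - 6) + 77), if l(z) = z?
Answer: -76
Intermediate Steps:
G(-2)*(l(5 - 6) + 77) = (5 + 3*(-2))*((5 - 6) + 77) = (5 - 6)*(-1 + 77) = -1*76 = -76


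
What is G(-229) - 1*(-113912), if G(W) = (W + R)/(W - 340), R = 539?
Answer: 64815618/569 ≈ 1.1391e+5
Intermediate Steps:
G(W) = (539 + W)/(-340 + W) (G(W) = (W + 539)/(W - 340) = (539 + W)/(-340 + W))
G(-229) - 1*(-113912) = (539 - 229)/(-340 - 229) - 1*(-113912) = 310/(-569) + 113912 = -1/569*310 + 113912 = -310/569 + 113912 = 64815618/569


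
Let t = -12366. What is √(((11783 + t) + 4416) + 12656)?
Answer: √16489 ≈ 128.41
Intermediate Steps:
√(((11783 + t) + 4416) + 12656) = √(((11783 - 12366) + 4416) + 12656) = √((-583 + 4416) + 12656) = √(3833 + 12656) = √16489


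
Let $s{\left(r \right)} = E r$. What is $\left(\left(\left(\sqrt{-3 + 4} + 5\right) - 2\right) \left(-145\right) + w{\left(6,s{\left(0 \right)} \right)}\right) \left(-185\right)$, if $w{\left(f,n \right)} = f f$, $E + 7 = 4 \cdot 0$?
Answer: $100640$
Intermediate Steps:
$E = -7$ ($E = -7 + 4 \cdot 0 = -7 + 0 = -7$)
$s{\left(r \right)} = - 7 r$
$w{\left(f,n \right)} = f^{2}$
$\left(\left(\left(\sqrt{-3 + 4} + 5\right) - 2\right) \left(-145\right) + w{\left(6,s{\left(0 \right)} \right)}\right) \left(-185\right) = \left(\left(\left(\sqrt{-3 + 4} + 5\right) - 2\right) \left(-145\right) + 6^{2}\right) \left(-185\right) = \left(\left(\left(\sqrt{1} + 5\right) - 2\right) \left(-145\right) + 36\right) \left(-185\right) = \left(\left(\left(1 + 5\right) - 2\right) \left(-145\right) + 36\right) \left(-185\right) = \left(\left(6 - 2\right) \left(-145\right) + 36\right) \left(-185\right) = \left(4 \left(-145\right) + 36\right) \left(-185\right) = \left(-580 + 36\right) \left(-185\right) = \left(-544\right) \left(-185\right) = 100640$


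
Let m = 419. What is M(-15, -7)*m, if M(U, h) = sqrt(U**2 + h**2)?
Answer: 419*sqrt(274) ≈ 6935.7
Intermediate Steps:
M(-15, -7)*m = sqrt((-15)**2 + (-7)**2)*419 = sqrt(225 + 49)*419 = sqrt(274)*419 = 419*sqrt(274)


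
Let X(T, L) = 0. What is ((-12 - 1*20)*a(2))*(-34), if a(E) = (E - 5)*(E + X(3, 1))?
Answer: -6528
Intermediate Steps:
a(E) = E*(-5 + E) (a(E) = (E - 5)*(E + 0) = (-5 + E)*E = E*(-5 + E))
((-12 - 1*20)*a(2))*(-34) = ((-12 - 1*20)*(2*(-5 + 2)))*(-34) = ((-12 - 20)*(2*(-3)))*(-34) = -32*(-6)*(-34) = 192*(-34) = -6528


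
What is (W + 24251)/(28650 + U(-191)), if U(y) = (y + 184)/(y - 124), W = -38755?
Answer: -652680/1289251 ≈ -0.50625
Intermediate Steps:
U(y) = (184 + y)/(-124 + y)
(W + 24251)/(28650 + U(-191)) = (-38755 + 24251)/(28650 + (184 - 191)/(-124 - 191)) = -14504/(28650 - 7/(-315)) = -14504/(28650 - 1/315*(-7)) = -14504/(28650 + 1/45) = -14504/1289251/45 = -14504*45/1289251 = -652680/1289251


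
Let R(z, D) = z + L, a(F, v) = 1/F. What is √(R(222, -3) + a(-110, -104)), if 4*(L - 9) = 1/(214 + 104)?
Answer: √282641530710/34980 ≈ 15.198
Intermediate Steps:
L = 11449/1272 (L = 9 + 1/(4*(214 + 104)) = 9 + (¼)/318 = 9 + (¼)*(1/318) = 9 + 1/1272 = 11449/1272 ≈ 9.0008)
R(z, D) = 11449/1272 + z (R(z, D) = z + 11449/1272 = 11449/1272 + z)
√(R(222, -3) + a(-110, -104)) = √((11449/1272 + 222) + 1/(-110)) = √(293833/1272 - 1/110) = √(16160179/69960) = √282641530710/34980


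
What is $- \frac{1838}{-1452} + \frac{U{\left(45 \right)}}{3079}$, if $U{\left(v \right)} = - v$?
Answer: $\frac{2796931}{2235354} \approx 1.2512$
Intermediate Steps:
$- \frac{1838}{-1452} + \frac{U{\left(45 \right)}}{3079} = - \frac{1838}{-1452} + \frac{\left(-1\right) 45}{3079} = \left(-1838\right) \left(- \frac{1}{1452}\right) - \frac{45}{3079} = \frac{919}{726} - \frac{45}{3079} = \frac{2796931}{2235354}$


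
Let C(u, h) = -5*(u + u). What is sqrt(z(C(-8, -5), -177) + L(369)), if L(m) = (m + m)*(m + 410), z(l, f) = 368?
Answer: sqrt(575270) ≈ 758.47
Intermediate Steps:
C(u, h) = -10*u
L(m) = 2*m*(410 + m) (L(m) = (2*m)*(410 + m) = 2*m*(410 + m))
sqrt(z(C(-8, -5), -177) + L(369)) = sqrt(368 + 2*369*(410 + 369)) = sqrt(368 + 2*369*779) = sqrt(368 + 574902) = sqrt(575270)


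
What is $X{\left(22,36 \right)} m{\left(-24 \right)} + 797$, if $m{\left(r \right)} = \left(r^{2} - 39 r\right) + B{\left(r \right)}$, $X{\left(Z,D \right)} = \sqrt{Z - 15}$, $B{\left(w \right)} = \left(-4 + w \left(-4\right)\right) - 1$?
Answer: $797 + 1603 \sqrt{7} \approx 5038.1$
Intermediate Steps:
$B{\left(w \right)} = -5 - 4 w$ ($B{\left(w \right)} = \left(-4 - 4 w\right) - 1 = -5 - 4 w$)
$X{\left(Z,D \right)} = \sqrt{-15 + Z}$
$m{\left(r \right)} = -5 + r^{2} - 43 r$ ($m{\left(r \right)} = \left(r^{2} - 39 r\right) - \left(5 + 4 r\right) = -5 + r^{2} - 43 r$)
$X{\left(22,36 \right)} m{\left(-24 \right)} + 797 = \sqrt{-15 + 22} \left(-5 + \left(-24\right)^{2} - -1032\right) + 797 = \sqrt{7} \left(-5 + 576 + 1032\right) + 797 = \sqrt{7} \cdot 1603 + 797 = 1603 \sqrt{7} + 797 = 797 + 1603 \sqrt{7}$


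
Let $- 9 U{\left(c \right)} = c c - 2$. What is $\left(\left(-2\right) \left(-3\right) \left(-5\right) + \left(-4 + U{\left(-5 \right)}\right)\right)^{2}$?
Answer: $\frac{108241}{81} \approx 1336.3$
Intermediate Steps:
$U{\left(c \right)} = \frac{2}{9} - \frac{c^{2}}{9}$ ($U{\left(c \right)} = - \frac{c c - 2}{9} = - \frac{c^{2} - 2}{9} = - \frac{-2 + c^{2}}{9} = \frac{2}{9} - \frac{c^{2}}{9}$)
$\left(\left(-2\right) \left(-3\right) \left(-5\right) + \left(-4 + U{\left(-5 \right)}\right)\right)^{2} = \left(\left(-2\right) \left(-3\right) \left(-5\right) - \left(\frac{34}{9} + \frac{25}{9}\right)\right)^{2} = \left(6 \left(-5\right) + \left(-4 + \left(\frac{2}{9} - \frac{25}{9}\right)\right)\right)^{2} = \left(-30 + \left(-4 + \left(\frac{2}{9} - \frac{25}{9}\right)\right)\right)^{2} = \left(-30 - \frac{59}{9}\right)^{2} = \left(- \frac{329}{9}\right)^{2} = \frac{108241}{81}$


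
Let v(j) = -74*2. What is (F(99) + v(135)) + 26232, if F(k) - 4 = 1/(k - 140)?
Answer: 1069607/41 ≈ 26088.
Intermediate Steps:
F(k) = 4 + 1/(-140 + k) (F(k) = 4 + 1/(k - 140) = 4 + 1/(-140 + k))
v(j) = -148
(F(99) + v(135)) + 26232 = ((-559 + 4*99)/(-140 + 99) - 148) + 26232 = ((-559 + 396)/(-41) - 148) + 26232 = (-1/41*(-163) - 148) + 26232 = (163/41 - 148) + 26232 = -5905/41 + 26232 = 1069607/41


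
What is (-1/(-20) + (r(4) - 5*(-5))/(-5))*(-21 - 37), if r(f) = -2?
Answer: 2639/10 ≈ 263.90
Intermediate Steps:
(-1/(-20) + (r(4) - 5*(-5))/(-5))*(-21 - 37) = (-1/(-20) + (-2 - 5*(-5))/(-5))*(-21 - 37) = (-1*(-1/20) + (-2 + 25)*(-⅕))*(-58) = (1/20 + 23*(-⅕))*(-58) = (1/20 - 23/5)*(-58) = -91/20*(-58) = 2639/10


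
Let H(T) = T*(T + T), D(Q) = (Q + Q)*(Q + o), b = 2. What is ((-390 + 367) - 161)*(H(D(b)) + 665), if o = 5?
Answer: -410872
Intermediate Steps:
D(Q) = 2*Q*(5 + Q) (D(Q) = (Q + Q)*(Q + 5) = (2*Q)*(5 + Q) = 2*Q*(5 + Q))
H(T) = 2*T**2 (H(T) = T*(2*T) = 2*T**2)
((-390 + 367) - 161)*(H(D(b)) + 665) = ((-390 + 367) - 161)*(2*(2*2*(5 + 2))**2 + 665) = (-23 - 161)*(2*(2*2*7)**2 + 665) = -184*(2*28**2 + 665) = -184*(2*784 + 665) = -184*(1568 + 665) = -184*2233 = -410872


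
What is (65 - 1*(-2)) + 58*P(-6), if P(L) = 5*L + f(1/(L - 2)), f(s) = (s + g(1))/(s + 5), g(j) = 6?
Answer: -62521/39 ≈ -1603.1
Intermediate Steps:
f(s) = (6 + s)/(5 + s) (f(s) = (s + 6)/(s + 5) = (6 + s)/(5 + s))
P(L) = 5*L + (6 + 1/(-2 + L))/(5 + 1/(-2 + L)) (P(L) = 5*L + (6 + 1/(L - 2))/(5 + 1/(L - 2)) = 5*L + (6 + 1/(-2 + L))/(5 + 1/(-2 + L)))
(65 - 1*(-2)) + 58*P(-6) = (65 - 1*(-2)) + 58*((-11 - 39*(-6) + 25*(-6)**2)/(-9 + 5*(-6))) = (65 + 2) + 58*((-11 + 234 + 25*36)/(-9 - 30)) = 67 + 58*((-11 + 234 + 900)/(-39)) = 67 + 58*(-1/39*1123) = 67 + 58*(-1123/39) = 67 - 65134/39 = -62521/39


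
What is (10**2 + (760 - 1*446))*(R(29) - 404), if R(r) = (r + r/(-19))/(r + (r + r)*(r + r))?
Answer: -41311404/247 ≈ -1.6725e+5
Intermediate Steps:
R(r) = 18*r/(19*(r + 4*r**2)) (R(r) = (r + r*(-1/19))/(r + (2*r)*(2*r)) = (r - r/19)/(r + 4*r**2) = (18*r/19)/(r + 4*r**2) = 18*r/(19*(r + 4*r**2)))
(10**2 + (760 - 1*446))*(R(29) - 404) = (10**2 + (760 - 1*446))*(18/(19*(1 + 4*29)) - 404) = (100 + (760 - 446))*(18/(19*(1 + 116)) - 404) = (100 + 314)*((18/19)/117 - 404) = 414*((18/19)*(1/117) - 404) = 414*(2/247 - 404) = 414*(-99786/247) = -41311404/247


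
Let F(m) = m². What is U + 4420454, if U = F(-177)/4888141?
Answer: 21607802467343/4888141 ≈ 4.4205e+6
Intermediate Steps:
U = 31329/4888141 (U = (-177)²/4888141 = 31329*(1/4888141) = 31329/4888141 ≈ 0.0064092)
U + 4420454 = 31329/4888141 + 4420454 = 21607802467343/4888141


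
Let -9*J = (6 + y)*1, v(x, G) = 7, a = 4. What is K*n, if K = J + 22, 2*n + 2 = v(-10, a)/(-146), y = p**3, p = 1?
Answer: -57109/2628 ≈ -21.731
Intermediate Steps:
y = 1 (y = 1**3 = 1)
J = -7/9 (J = -(6 + 1)/9 = -7/9 ≈ -0.77778)
n = -299/292 (n = -1 + (7/(-146))/2 = -1 + (7*(-1/146))/2 = -1 + (1/2)*(-7/146) = -1 - 7/292 = -299/292 ≈ -1.0240)
K = 191/9 (K = -7/9 + 22 = 191/9 ≈ 21.222)
K*n = (191/9)*(-299/292) = -57109/2628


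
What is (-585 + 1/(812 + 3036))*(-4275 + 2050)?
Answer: 5008650775/3848 ≈ 1.3016e+6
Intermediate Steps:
(-585 + 1/(812 + 3036))*(-4275 + 2050) = (-585 + 1/3848)*(-2225) = -2251079/3848*(-2225) = 5008650775/3848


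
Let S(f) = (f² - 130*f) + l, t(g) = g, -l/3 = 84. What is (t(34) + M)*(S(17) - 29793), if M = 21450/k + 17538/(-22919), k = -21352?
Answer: -126044948126339/122341622 ≈ -1.0303e+6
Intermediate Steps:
l = -252 (l = -3*84 = -252)
M = -433041963/244683244 (M = 21450/(-21352) + 17538/(-22919) = 21450*(-1/21352) + 17538*(-1/22919) = -10725/10676 - 17538/22919 = -433041963/244683244 ≈ -1.7698)
S(f) = -252 + f² - 130*f (S(f) = (f² - 130*f) - 252 = -252 + f² - 130*f)
(t(34) + M)*(S(17) - 29793) = (34 - 433041963/244683244)*((-252 + 17² - 130*17) - 29793) = 7886188333*((-252 + 289 - 2210) - 29793)/244683244 = 7886188333*(-2173 - 29793)/244683244 = (7886188333/244683244)*(-31966) = -126044948126339/122341622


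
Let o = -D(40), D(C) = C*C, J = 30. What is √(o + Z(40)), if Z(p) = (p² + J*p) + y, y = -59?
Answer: √1141 ≈ 33.779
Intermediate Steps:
D(C) = C²
Z(p) = -59 + p² + 30*p (Z(p) = (p² + 30*p) - 59 = -59 + p² + 30*p)
o = -1600 (o = -1*40² = -1*1600 = -1600)
√(o + Z(40)) = √(-1600 + (-59 + 40² + 30*40)) = √(-1600 + (-59 + 1600 + 1200)) = √(-1600 + 2741) = √1141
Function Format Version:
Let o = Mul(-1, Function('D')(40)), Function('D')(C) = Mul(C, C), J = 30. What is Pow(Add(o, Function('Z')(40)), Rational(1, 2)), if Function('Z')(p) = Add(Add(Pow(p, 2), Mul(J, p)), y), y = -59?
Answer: Pow(1141, Rational(1, 2)) ≈ 33.779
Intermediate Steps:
Function('D')(C) = Pow(C, 2)
Function('Z')(p) = Add(-59, Pow(p, 2), Mul(30, p)) (Function('Z')(p) = Add(Add(Pow(p, 2), Mul(30, p)), -59) = Add(-59, Pow(p, 2), Mul(30, p)))
o = -1600 (o = Mul(-1, Pow(40, 2)) = Mul(-1, 1600) = -1600)
Pow(Add(o, Function('Z')(40)), Rational(1, 2)) = Pow(Add(-1600, Add(-59, Pow(40, 2), Mul(30, 40))), Rational(1, 2)) = Pow(Add(-1600, Add(-59, 1600, 1200)), Rational(1, 2)) = Pow(Add(-1600, 2741), Rational(1, 2)) = Pow(1141, Rational(1, 2))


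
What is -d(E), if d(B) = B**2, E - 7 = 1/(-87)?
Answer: -369664/7569 ≈ -48.839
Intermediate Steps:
E = 608/87 (E = 7 + 1/(-87) = 7 - 1/87 = 608/87 ≈ 6.9885)
-d(E) = -(608/87)**2 = -1*369664/7569 = -369664/7569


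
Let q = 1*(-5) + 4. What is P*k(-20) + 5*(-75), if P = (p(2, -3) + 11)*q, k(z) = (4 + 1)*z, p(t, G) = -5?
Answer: 225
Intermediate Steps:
k(z) = 5*z
q = -1 (q = -5 + 4 = -1)
P = -6 (P = (-5 + 11)*(-1) = 6*(-1) = -6)
P*k(-20) + 5*(-75) = -30*(-20) + 5*(-75) = -6*(-100) - 375 = 600 - 375 = 225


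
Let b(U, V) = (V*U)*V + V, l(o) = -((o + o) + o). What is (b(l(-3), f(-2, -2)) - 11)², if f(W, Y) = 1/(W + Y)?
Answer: 29241/256 ≈ 114.22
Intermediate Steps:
l(o) = -3*o (l(o) = -(2*o + o) = -3*o)
b(U, V) = V + U*V² (b(U, V) = (U*V)*V + V = U*V² + V = V + U*V²)
(b(l(-3), f(-2, -2)) - 11)² = ((1 + (-3*(-3))/(-2 - 2))/(-2 - 2) - 11)² = ((1 + 9/(-4))/(-4) - 11)² = (-(1 + 9*(-¼))/4 - 11)² = (-(1 - 9/4)/4 - 11)² = (-¼*(-5/4) - 11)² = (5/16 - 11)² = (-171/16)² = 29241/256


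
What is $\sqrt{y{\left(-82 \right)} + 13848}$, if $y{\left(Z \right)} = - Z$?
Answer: $\sqrt{13930} \approx 118.03$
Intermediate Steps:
$\sqrt{y{\left(-82 \right)} + 13848} = \sqrt{\left(-1\right) \left(-82\right) + 13848} = \sqrt{82 + 13848} = \sqrt{13930}$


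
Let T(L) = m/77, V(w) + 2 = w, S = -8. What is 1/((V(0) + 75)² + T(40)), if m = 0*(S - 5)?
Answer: 1/5329 ≈ 0.00018765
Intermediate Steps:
V(w) = -2 + w
m = 0 (m = 0*(-8 - 5) = 0*(-13) = 0)
T(L) = 0 (T(L) = 0/77 = 0*(1/77) = 0)
1/((V(0) + 75)² + T(40)) = 1/(((-2 + 0) + 75)² + 0) = 1/((-2 + 75)² + 0) = 1/(73² + 0) = 1/(5329 + 0) = 1/5329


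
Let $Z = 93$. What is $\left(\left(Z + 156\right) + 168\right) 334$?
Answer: $139278$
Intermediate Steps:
$\left(\left(Z + 156\right) + 168\right) 334 = \left(\left(93 + 156\right) + 168\right) 334 = \left(249 + 168\right) 334 = 417 \cdot 334 = 139278$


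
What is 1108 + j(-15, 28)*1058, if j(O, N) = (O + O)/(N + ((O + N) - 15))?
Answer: -1466/13 ≈ -112.77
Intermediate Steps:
j(O, N) = 2*O/(-15 + O + 2*N) (j(O, N) = (2*O)/(N + ((N + O) - 15)) = (2*O)/(N + (-15 + N + O)) = (2*O)/(-15 + O + 2*N) = 2*O/(-15 + O + 2*N))
1108 + j(-15, 28)*1058 = 1108 + (2*(-15)/(-15 - 15 + 2*28))*1058 = 1108 + (2*(-15)/(-15 - 15 + 56))*1058 = 1108 + (2*(-15)/26)*1058 = 1108 + (2*(-15)*(1/26))*1058 = 1108 - 15/13*1058 = 1108 - 15870/13 = -1466/13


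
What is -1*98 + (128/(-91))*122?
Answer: -24534/91 ≈ -269.60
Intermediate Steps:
-1*98 + (128/(-91))*122 = -98 + (128*(-1/91))*122 = -98 - 128/91*122 = -98 - 15616/91 = -24534/91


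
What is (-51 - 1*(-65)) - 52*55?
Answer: -2846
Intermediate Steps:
(-51 - 1*(-65)) - 52*55 = (-51 + 65) - 2860 = 14 - 2860 = -2846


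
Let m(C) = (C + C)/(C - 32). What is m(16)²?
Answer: 4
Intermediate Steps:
m(C) = 2*C/(-32 + C) (m(C) = (2*C)/(-32 + C) = 2*C/(-32 + C))
m(16)² = (2*16/(-32 + 16))² = (2*16/(-16))² = (2*16*(-1/16))² = (-2)² = 4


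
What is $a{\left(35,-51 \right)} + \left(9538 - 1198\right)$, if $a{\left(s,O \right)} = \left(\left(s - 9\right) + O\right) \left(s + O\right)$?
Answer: $8740$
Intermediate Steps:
$a{\left(s,O \right)} = \left(O + s\right) \left(-9 + O + s\right)$ ($a{\left(s,O \right)} = \left(\left(-9 + s\right) + O\right) \left(O + s\right) = \left(-9 + O + s\right) \left(O + s\right) = \left(O + s\right) \left(-9 + O + s\right)$)
$a{\left(35,-51 \right)} + \left(9538 - 1198\right) = \left(\left(-51\right)^{2} + 35^{2} - -459 - 315 + 2 \left(-51\right) 35\right) + \left(9538 - 1198\right) = \left(2601 + 1225 + 459 - 315 - 3570\right) + \left(9538 - 1198\right) = 400 + 8340 = 8740$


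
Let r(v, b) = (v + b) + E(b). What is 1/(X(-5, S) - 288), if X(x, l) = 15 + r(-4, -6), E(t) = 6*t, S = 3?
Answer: -1/319 ≈ -0.0031348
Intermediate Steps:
r(v, b) = v + 7*b (r(v, b) = (v + b) + 6*b = (b + v) + 6*b = v + 7*b)
X(x, l) = -31 (X(x, l) = 15 + (-4 + 7*(-6)) = 15 + (-4 - 42) = 15 - 46 = -31)
1/(X(-5, S) - 288) = 1/(-31 - 288) = 1/(-319) = -1/319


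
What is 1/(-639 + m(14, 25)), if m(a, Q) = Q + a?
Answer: -1/600 ≈ -0.0016667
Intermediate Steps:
1/(-639 + m(14, 25)) = 1/(-639 + (25 + 14)) = 1/(-639 + 39) = 1/(-600) = -1/600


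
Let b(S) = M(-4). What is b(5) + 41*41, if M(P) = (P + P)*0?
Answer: 1681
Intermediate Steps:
M(P) = 0 (M(P) = (2*P)*0 = 0)
b(S) = 0
b(5) + 41*41 = 0 + 41*41 = 0 + 1681 = 1681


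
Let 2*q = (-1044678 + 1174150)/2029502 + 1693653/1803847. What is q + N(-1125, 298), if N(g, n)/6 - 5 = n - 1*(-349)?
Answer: 14323319610401723/3660911094194 ≈ 3912.5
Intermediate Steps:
N(g, n) = 2124 + 6*n (N(g, n) = 30 + 6*(n - 1*(-349)) = 30 + 6*(n + 349) = 30 + 6*(349 + n) = 30 + (2094 + 6*n) = 2124 + 6*n)
q = 1835409914795/3660911094194 (q = ((-1044678 + 1174150)/2029502 + 1693653/1803847)/2 = (129472*(1/2029502) + 1693653*(1/1803847))/2 = (64736/1014751 + 1693653/1803847)/2 = (½)*(1835409914795/1830455547097) = 1835409914795/3660911094194 ≈ 0.50135)
q + N(-1125, 298) = 1835409914795/3660911094194 + (2124 + 6*298) = 1835409914795/3660911094194 + (2124 + 1788) = 1835409914795/3660911094194 + 3912 = 14323319610401723/3660911094194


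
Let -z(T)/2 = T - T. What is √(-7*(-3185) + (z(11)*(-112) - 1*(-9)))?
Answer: 4*√1394 ≈ 149.35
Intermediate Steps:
z(T) = 0 (z(T) = -2*(T - T) = -2*0 = 0)
√(-7*(-3185) + (z(11)*(-112) - 1*(-9))) = √(-7*(-3185) + (0*(-112) - 1*(-9))) = √(22295 + (0 + 9)) = √(22295 + 9) = √22304 = 4*√1394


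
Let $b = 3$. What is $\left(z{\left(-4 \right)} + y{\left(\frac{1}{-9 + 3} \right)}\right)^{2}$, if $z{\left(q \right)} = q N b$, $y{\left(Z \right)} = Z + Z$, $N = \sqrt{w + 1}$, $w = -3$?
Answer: $- \frac{2591}{9} + 8 i \sqrt{2} \approx -287.89 + 11.314 i$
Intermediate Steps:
$N = i \sqrt{2}$ ($N = \sqrt{-3 + 1} = \sqrt{-2} = i \sqrt{2} \approx 1.4142 i$)
$y{\left(Z \right)} = 2 Z$
$z{\left(q \right)} = 3 i q \sqrt{2}$ ($z{\left(q \right)} = q i \sqrt{2} \cdot 3 = i q \sqrt{2} \cdot 3 = 3 i q \sqrt{2}$)
$\left(z{\left(-4 \right)} + y{\left(\frac{1}{-9 + 3} \right)}\right)^{2} = \left(3 i \left(-4\right) \sqrt{2} + \frac{2}{-9 + 3}\right)^{2} = \left(- 12 i \sqrt{2} + \frac{2}{-6}\right)^{2} = \left(- 12 i \sqrt{2} + 2 \left(- \frac{1}{6}\right)\right)^{2} = \left(- 12 i \sqrt{2} - \frac{1}{3}\right)^{2} = \left(- \frac{1}{3} - 12 i \sqrt{2}\right)^{2}$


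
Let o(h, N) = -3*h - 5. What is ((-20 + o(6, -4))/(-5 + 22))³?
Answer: -79507/4913 ≈ -16.183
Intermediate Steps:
o(h, N) = -5 - 3*h
((-20 + o(6, -4))/(-5 + 22))³ = ((-20 + (-5 - 3*6))/(-5 + 22))³ = ((-20 + (-5 - 18))/17)³ = ((-20 - 23)*(1/17))³ = (-43*1/17)³ = (-43/17)³ = -79507/4913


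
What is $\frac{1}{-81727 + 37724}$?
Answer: $- \frac{1}{44003} \approx -2.2726 \cdot 10^{-5}$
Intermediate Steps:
$\frac{1}{-81727 + 37724} = \frac{1}{-44003} = - \frac{1}{44003}$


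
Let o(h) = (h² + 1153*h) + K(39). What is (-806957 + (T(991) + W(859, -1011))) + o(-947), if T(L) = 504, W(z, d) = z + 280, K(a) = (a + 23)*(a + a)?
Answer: -995560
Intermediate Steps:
K(a) = 2*a*(23 + a) (K(a) = (23 + a)*(2*a) = 2*a*(23 + a))
o(h) = 4836 + h² + 1153*h (o(h) = (h² + 1153*h) + 2*39*(23 + 39) = (h² + 1153*h) + 2*39*62 = (h² + 1153*h) + 4836 = 4836 + h² + 1153*h)
W(z, d) = 280 + z
(-806957 + (T(991) + W(859, -1011))) + o(-947) = (-806957 + (504 + (280 + 859))) + (4836 + (-947)² + 1153*(-947)) = (-806957 + (504 + 1139)) + (4836 + 896809 - 1091891) = (-806957 + 1643) - 190246 = -805314 - 190246 = -995560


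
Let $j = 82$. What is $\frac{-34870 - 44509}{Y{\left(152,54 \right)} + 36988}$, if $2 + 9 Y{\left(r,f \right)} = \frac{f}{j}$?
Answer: $- \frac{29290851}{13648517} \approx -2.1461$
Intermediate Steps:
$Y{\left(r,f \right)} = - \frac{2}{9} + \frac{f}{738}$ ($Y{\left(r,f \right)} = - \frac{2}{9} + \frac{f \frac{1}{82}}{9} = - \frac{2}{9} + \frac{\frac{1}{82} f}{9} = - \frac{2}{9} + \frac{f}{738}$)
$\frac{-34870 - 44509}{Y{\left(152,54 \right)} + 36988} = \frac{-34870 - 44509}{\left(- \frac{2}{9} + \frac{1}{738} \cdot 54\right) + 36988} = - \frac{79379}{\left(- \frac{2}{9} + \frac{3}{41}\right) + 36988} = - \frac{79379}{- \frac{55}{369} + 36988} = - \frac{79379}{\frac{13648517}{369}} = \left(-79379\right) \frac{369}{13648517} = - \frac{29290851}{13648517}$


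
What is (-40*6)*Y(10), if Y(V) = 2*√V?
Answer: -480*√10 ≈ -1517.9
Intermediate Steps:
(-40*6)*Y(10) = (-40*6)*(2*√10) = -480*√10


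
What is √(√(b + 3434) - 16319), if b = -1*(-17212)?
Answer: √(-16319 + 3*√2294) ≈ 127.18*I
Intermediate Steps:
b = 17212
√(√(b + 3434) - 16319) = √(√(17212 + 3434) - 16319) = √(√20646 - 16319) = √(3*√2294 - 16319) = √(-16319 + 3*√2294)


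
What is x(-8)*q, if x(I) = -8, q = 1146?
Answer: -9168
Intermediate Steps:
x(-8)*q = -8*1146 = -9168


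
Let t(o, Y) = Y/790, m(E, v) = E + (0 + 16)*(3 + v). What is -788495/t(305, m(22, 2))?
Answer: -311455525/51 ≈ -6.1070e+6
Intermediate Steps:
m(E, v) = 48 + E + 16*v (m(E, v) = E + 16*(3 + v) = E + (48 + 16*v) = 48 + E + 16*v)
t(o, Y) = Y/790 (t(o, Y) = Y*(1/790) = Y/790)
-788495/t(305, m(22, 2)) = -788495*790/(48 + 22 + 16*2) = -788495*790/(48 + 22 + 32) = -788495/((1/790)*102) = -788495/51/395 = -788495*395/51 = -311455525/51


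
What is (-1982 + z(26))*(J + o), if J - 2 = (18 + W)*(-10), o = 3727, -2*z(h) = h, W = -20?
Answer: -7479255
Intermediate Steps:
z(h) = -h/2
J = 22 (J = 2 + (18 - 20)*(-10) = 2 - 2*(-10) = 2 + 20 = 22)
(-1982 + z(26))*(J + o) = (-1982 - ½*26)*(22 + 3727) = (-1982 - 13)*3749 = -1995*3749 = -7479255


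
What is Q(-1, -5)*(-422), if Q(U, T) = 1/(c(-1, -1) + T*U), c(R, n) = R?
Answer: -211/2 ≈ -105.50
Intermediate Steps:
Q(U, T) = 1/(-1 + T*U)
Q(-1, -5)*(-422) = -422/(-1 - 5*(-1)) = -422/(-1 + 5) = -422/4 = (¼)*(-422) = -211/2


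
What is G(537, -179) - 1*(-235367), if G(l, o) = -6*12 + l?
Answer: 235832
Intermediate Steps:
G(l, o) = -72 + l
G(537, -179) - 1*(-235367) = (-72 + 537) - 1*(-235367) = 465 + 235367 = 235832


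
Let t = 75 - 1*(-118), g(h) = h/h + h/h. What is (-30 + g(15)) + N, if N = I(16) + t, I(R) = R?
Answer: 181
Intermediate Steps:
g(h) = 2 (g(h) = 1 + 1 = 2)
t = 193 (t = 75 + 118 = 193)
N = 209 (N = 16 + 193 = 209)
(-30 + g(15)) + N = (-30 + 2) + 209 = -28 + 209 = 181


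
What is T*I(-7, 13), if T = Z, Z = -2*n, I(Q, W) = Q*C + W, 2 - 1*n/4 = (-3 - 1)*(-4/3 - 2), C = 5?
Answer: -5984/3 ≈ -1994.7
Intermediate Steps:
n = -136/3 (n = 8 - 4*(-3 - 1)*(-4/3 - 2) = 8 - (-16)*(-4*1/3 - 2) = 8 - (-16)*(-4/3 - 2) = 8 - (-16)*(-10)/3 = 8 - 4*40/3 = 8 - 160/3 = -136/3 ≈ -45.333)
I(Q, W) = W + 5*Q (I(Q, W) = Q*5 + W = 5*Q + W = W + 5*Q)
Z = 272/3 (Z = -2*(-136/3) = 272/3 ≈ 90.667)
T = 272/3 ≈ 90.667
T*I(-7, 13) = 272*(13 + 5*(-7))/3 = 272*(13 - 35)/3 = (272/3)*(-22) = -5984/3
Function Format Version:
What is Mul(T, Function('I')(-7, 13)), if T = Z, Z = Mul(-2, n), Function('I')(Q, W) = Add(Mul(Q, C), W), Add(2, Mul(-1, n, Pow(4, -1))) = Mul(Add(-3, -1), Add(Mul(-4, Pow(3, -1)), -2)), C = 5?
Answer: Rational(-5984, 3) ≈ -1994.7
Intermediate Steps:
n = Rational(-136, 3) (n = Add(8, Mul(-4, Mul(Add(-3, -1), Add(Mul(-4, Pow(3, -1)), -2)))) = Add(8, Mul(-4, Mul(-4, Add(Mul(-4, Rational(1, 3)), -2)))) = Add(8, Mul(-4, Mul(-4, Add(Rational(-4, 3), -2)))) = Add(8, Mul(-4, Mul(-4, Rational(-10, 3)))) = Add(8, Mul(-4, Rational(40, 3))) = Add(8, Rational(-160, 3)) = Rational(-136, 3) ≈ -45.333)
Function('I')(Q, W) = Add(W, Mul(5, Q)) (Function('I')(Q, W) = Add(Mul(Q, 5), W) = Add(Mul(5, Q), W) = Add(W, Mul(5, Q)))
Z = Rational(272, 3) (Z = Mul(-2, Rational(-136, 3)) = Rational(272, 3) ≈ 90.667)
T = Rational(272, 3) ≈ 90.667
Mul(T, Function('I')(-7, 13)) = Mul(Rational(272, 3), Add(13, Mul(5, -7))) = Mul(Rational(272, 3), Add(13, -35)) = Mul(Rational(272, 3), -22) = Rational(-5984, 3)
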